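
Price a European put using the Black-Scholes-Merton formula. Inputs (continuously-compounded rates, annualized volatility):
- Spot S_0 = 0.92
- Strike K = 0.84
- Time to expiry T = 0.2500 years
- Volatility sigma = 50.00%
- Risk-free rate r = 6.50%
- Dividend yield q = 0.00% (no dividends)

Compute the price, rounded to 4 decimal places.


Answer: Price = 0.0479

Derivation:
d1 = (ln(S/K) + (r - q + 0.5*sigma^2) * T) / (sigma * sqrt(T)) = 0.55388711
d2 = d1 - sigma * sqrt(T) = 0.30388711
exp(-rT) = 0.98388132; exp(-qT) = 1.00000000
P = K * exp(-rT) * N(-d2) - S_0 * exp(-qT) * N(-d1)
N(-d1) = 0.28982805; N(-d2) = 0.38060695
P = 0.8400 * 0.98388132 * 0.38060695 - 0.9200 * 1.00000000 * 0.28982805 = 0.0479


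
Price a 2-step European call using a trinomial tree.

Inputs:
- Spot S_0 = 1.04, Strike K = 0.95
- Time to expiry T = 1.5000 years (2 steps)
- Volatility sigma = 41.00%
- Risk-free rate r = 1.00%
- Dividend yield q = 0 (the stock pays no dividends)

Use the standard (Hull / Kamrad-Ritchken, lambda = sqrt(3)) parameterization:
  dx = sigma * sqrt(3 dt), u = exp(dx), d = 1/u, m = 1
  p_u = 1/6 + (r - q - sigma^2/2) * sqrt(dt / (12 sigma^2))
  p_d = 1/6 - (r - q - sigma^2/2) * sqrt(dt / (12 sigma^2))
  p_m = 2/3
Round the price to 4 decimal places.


dt = T/N = 0.750000; dx = sigma*sqrt(3*dt) = 0.615000
u = exp(dx) = 1.849657; d = 1/u = 0.540641
p_u = 0.121514, p_m = 0.666667, p_d = 0.211819
Discount per step: exp(-r*dt) = 0.992528
Stock lattice S(k, j) with j the centered position index:
  k=0: S(0,+0) = 1.0400
  k=1: S(1,-1) = 0.5623; S(1,+0) = 1.0400; S(1,+1) = 1.9236
  k=2: S(2,-2) = 0.3040; S(2,-1) = 0.5623; S(2,+0) = 1.0400; S(2,+1) = 1.9236; S(2,+2) = 3.5581
Terminal payoffs V(N, j) = max(S_T - K, 0):
  V(2,-2) = 0.000000; V(2,-1) = 0.000000; V(2,+0) = 0.090000; V(2,+1) = 0.973643; V(2,+2) = 2.608079
Backward induction: V(k, j) = exp(-r*dt) * [p_u * V(k+1, j+1) + p_m * V(k+1, j) + p_d * V(k+1, j-1)]
  V(1,-1) = exp(-r*dt) * [p_u*0.090000 + p_m*0.000000 + p_d*0.000000] = 0.010855
  V(1,+0) = exp(-r*dt) * [p_u*0.973643 + p_m*0.090000 + p_d*0.000000] = 0.176979
  V(1,+1) = exp(-r*dt) * [p_u*2.608079 + p_m*0.973643 + p_d*0.090000] = 0.977717
  V(0,+0) = exp(-r*dt) * [p_u*0.977717 + p_m*0.176979 + p_d*0.010855] = 0.237305

Answer: Price = V(0,0) = 0.2373


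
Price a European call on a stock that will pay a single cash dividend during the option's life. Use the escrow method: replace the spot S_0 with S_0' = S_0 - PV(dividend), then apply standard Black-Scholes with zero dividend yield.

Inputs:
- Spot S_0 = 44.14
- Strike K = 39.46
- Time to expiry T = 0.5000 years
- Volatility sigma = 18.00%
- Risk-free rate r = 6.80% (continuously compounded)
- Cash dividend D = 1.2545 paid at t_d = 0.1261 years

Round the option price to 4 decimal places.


PV(D) = D * exp(-r * t_d) = 1.2545 * 0.99146186 = 1.24378890
S_0' = S_0 - PV(D) = 44.1400 - 1.24378890 = 42.89621110
d1 = (ln(S_0'/K) + (r + sigma^2/2)*T) / (sigma*sqrt(T)) = 0.98677539
d2 = d1 - sigma*sqrt(T) = 0.85949617
exp(-rT) = 0.96657150
N(d1) = 0.83812362; N(d2) = 0.80496658
C = S_0' * N(d1) - K * exp(-rT) * N(d2) = 42.89621110 * 0.83812362 - 39.4600 * 0.96657150 * 0.80496658 = 5.2502

Answer: Price = 5.2502


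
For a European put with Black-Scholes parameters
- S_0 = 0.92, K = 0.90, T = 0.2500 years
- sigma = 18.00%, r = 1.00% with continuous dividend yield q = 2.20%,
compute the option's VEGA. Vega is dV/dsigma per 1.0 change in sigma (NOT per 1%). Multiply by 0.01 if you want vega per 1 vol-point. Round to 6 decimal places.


Answer: Vega = 0.176629

Derivation:
d1 = 0.2558767413; d2 = 0.1658767413
phi(d1) = 0.3860937796; exp(-qT) = 0.9945150973; exp(-rT) = 0.9975031224
Vega = S * exp(-qT) * phi(d1) * sqrt(T) = 0.9200 * 0.9945150973 * 0.3860937796 * 0.5000000000 = 0.176629


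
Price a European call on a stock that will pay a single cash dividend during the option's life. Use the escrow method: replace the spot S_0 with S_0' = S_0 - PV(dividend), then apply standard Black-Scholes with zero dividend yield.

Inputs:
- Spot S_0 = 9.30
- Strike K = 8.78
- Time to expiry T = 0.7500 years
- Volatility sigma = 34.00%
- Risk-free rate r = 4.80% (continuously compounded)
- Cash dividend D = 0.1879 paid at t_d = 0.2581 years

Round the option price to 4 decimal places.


PV(D) = D * exp(-r * t_d) = 0.1879 * 0.98768763 = 0.18558650
S_0' = S_0 - PV(D) = 9.3000 - 0.18558650 = 9.11441350
d1 = (ln(S_0'/K) + (r + sigma^2/2)*T) / (sigma*sqrt(T)) = 0.39643808
d2 = d1 - sigma*sqrt(T) = 0.10198945
exp(-rT) = 0.96464029
N(d1) = 0.65410906; N(d2) = 0.54061747
C = S_0' * N(d1) - K * exp(-rT) * N(d2) = 9.11441350 * 0.65410906 - 8.7800 * 0.96464029 * 0.54061747 = 1.3830

Answer: Price = 1.3830


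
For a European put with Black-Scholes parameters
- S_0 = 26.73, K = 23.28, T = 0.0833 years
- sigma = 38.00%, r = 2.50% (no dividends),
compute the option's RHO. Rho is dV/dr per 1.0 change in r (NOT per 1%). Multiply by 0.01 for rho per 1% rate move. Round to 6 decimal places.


d1 = 1.3338426074; d2 = 1.2241679977
phi(d1) = 0.1638987231; exp(-qT) = 1.0000000000; exp(-rT) = 0.9979196669
N(-d2) = 0.1104444295
Rho = -K*T*exp(-rT)*N(-d2) = -23.2800 * 0.0833 * 0.9979196669 * 0.1104444295 = -0.213731

Answer: Rho = -0.213731


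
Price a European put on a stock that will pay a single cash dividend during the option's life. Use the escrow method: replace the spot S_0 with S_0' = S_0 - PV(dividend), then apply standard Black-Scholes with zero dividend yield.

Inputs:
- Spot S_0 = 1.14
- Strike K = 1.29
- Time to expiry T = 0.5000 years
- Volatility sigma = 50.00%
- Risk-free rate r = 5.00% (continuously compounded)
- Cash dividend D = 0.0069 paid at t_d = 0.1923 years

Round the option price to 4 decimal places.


PV(D) = D * exp(-r * t_d) = 0.0069 * 0.99043108 = 0.00683397
S_0' = S_0 - PV(D) = 1.1400 - 0.00683397 = 1.13316603
d1 = (ln(S_0'/K) + (r + sigma^2/2)*T) / (sigma*sqrt(T)) = -0.11915233
d2 = d1 - sigma*sqrt(T) = -0.47270572
exp(-rT) = 0.97530991
N(-d1) = 0.54742266; N(-d2) = 0.68178843
P = K * exp(-rT) * N(-d2) - S_0' * N(-d1) = 1.2900 * 0.97530991 * 0.68178843 - 1.13316603 * 0.54742266 = 0.2375

Answer: Price = 0.2375


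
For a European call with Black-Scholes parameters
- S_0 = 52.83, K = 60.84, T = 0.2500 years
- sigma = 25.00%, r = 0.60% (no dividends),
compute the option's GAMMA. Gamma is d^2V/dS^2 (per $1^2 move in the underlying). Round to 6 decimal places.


d1 = -1.0548460497; d2 = -1.1798460497
phi(d1) = 0.2287127047; exp(-qT) = 1.0000000000; exp(-rT) = 0.9985011244
Gamma = exp(-qT) * phi(d1) / (S * sigma * sqrt(T)) = 1.0000000000 * 0.2287127047 / (52.8300 * 0.2500 * 0.5000000000) = 0.034634

Answer: Gamma = 0.034634


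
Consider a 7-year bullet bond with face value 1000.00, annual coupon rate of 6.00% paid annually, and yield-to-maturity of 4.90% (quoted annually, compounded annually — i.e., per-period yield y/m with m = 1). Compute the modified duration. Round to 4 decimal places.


Coupon per period c = face * coupon_rate / m = 60.000000
Periods per year m = 1; per-period yield y/m = 0.049000
Number of cashflows N = 7
Cashflows (t years, CF_t, discount factor 1/(1+y/m)^(m*t), PV):
  t = 1.0000: CF_t = 60.000000, DF = 0.953289, PV = 57.197331
  t = 2.0000: CF_t = 60.000000, DF = 0.908760, PV = 54.525577
  t = 3.0000: CF_t = 60.000000, DF = 0.866310, PV = 51.978625
  t = 4.0000: CF_t = 60.000000, DF = 0.825844, PV = 49.550643
  t = 5.0000: CF_t = 60.000000, DF = 0.787268, PV = 47.236076
  t = 6.0000: CF_t = 60.000000, DF = 0.750494, PV = 45.029624
  t = 7.0000: CF_t = 1060.000000, DF = 0.715437, PV = 758.363545
Price P = sum_t PV_t = 1063.881421
First compute Macaulay numerator sum_t t * PV_t:
  t * PV_t at t = 1.0000: 57.197331
  t * PV_t at t = 2.0000: 109.051155
  t * PV_t at t = 3.0000: 155.935875
  t * PV_t at t = 4.0000: 198.202573
  t * PV_t at t = 5.0000: 236.180378
  t * PV_t at t = 6.0000: 270.177744
  t * PV_t at t = 7.0000: 5308.544814
Macaulay duration D = 6335.289870 / 1063.881421 = 5.954883
Modified duration = D / (1 + y/m) = 5.954883 / (1 + 0.049000) = 5.676724

Answer: Modified duration = 5.6767


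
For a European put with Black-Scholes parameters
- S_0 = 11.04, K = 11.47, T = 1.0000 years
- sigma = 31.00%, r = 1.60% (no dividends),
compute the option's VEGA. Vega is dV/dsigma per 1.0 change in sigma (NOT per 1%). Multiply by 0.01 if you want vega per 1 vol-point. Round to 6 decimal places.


d1 = 0.0833551926; d2 = -0.2266448074
phi(d1) = 0.3975587420; exp(-qT) = 1.0000000000; exp(-rT) = 0.9841273201
Vega = S * exp(-qT) * phi(d1) * sqrt(T) = 11.0400 * 1.0000000000 * 0.3975587420 * 1.0000000000 = 4.389049

Answer: Vega = 4.389049


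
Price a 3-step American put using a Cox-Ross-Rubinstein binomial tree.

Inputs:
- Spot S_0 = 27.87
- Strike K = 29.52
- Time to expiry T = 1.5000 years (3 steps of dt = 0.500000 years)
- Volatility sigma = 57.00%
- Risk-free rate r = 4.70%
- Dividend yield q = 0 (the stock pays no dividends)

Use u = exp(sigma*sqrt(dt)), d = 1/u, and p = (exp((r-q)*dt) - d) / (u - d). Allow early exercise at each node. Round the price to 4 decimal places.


dt = T/N = 0.500000
u = exp(sigma*sqrt(dt)) = 1.496383; d = 1/u = 0.668278
p = (exp((r-q)*dt) - d) / (u - d) = 0.429294
Discount per step: exp(-r*dt) = 0.976774
Stock lattice S(k, i) with i counting down-moves:
  k=0: S(0,0) = 27.8700
  k=1: S(1,0) = 41.7042; S(1,1) = 18.6249
  k=2: S(2,0) = 62.4054; S(2,1) = 27.8700; S(2,2) = 12.4466
  k=3: S(3,0) = 93.3825; S(3,1) = 41.7042; S(3,2) = 18.6249; S(3,3) = 8.3178
Terminal payoffs V(N, i) = max(K - S_T, 0):
  V(3,0) = 0.000000; V(3,1) = 0.000000; V(3,2) = 10.895089; V(3,3) = 21.202196
Backward induction: V(k, i) = exp(-r*dt) * [p * V(k+1, i) + (1-p) * V(k+1, i+1)]; then take max(V_cont, immediate exercise) for American.
  V(2,0) = exp(-r*dt) * [p*0.000000 + (1-p)*0.000000] = 0.000000; exercise = 0.000000; V(2,0) = max -> 0.000000
  V(2,1) = exp(-r*dt) * [p*0.000000 + (1-p)*10.895089] = 6.073479; exercise = 1.650000; V(2,1) = max -> 6.073479
  V(2,2) = exp(-r*dt) * [p*10.895089 + (1-p)*21.202196] = 16.387748; exercise = 17.073380; V(2,2) = max -> 17.073380
  V(1,0) = exp(-r*dt) * [p*0.000000 + (1-p)*6.073479] = 3.385668; exercise = 0.000000; V(1,0) = max -> 3.385668
  V(1,1) = exp(-r*dt) * [p*6.073479 + (1-p)*17.073380] = 12.064323; exercise = 10.895089; V(1,1) = max -> 12.064323
  V(0,0) = exp(-r*dt) * [p*3.385668 + (1-p)*12.064323] = 8.144958; exercise = 1.650000; V(0,0) = max -> 8.144958

Answer: Price = V(0,0) = 8.1450


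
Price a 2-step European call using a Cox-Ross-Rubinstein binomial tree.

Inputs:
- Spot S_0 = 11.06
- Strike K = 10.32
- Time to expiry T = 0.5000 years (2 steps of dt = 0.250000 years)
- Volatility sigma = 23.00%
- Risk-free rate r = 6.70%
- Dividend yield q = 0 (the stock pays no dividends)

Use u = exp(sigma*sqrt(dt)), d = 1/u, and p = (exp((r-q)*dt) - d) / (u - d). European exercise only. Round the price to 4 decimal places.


Answer: Price = V(0,0) = 1.3874

Derivation:
dt = T/N = 0.250000
u = exp(sigma*sqrt(dt)) = 1.121873; d = 1/u = 0.891366
p = (exp((r-q)*dt) - d) / (u - d) = 0.544559
Discount per step: exp(-r*dt) = 0.983390
Stock lattice S(k, i) with i counting down-moves:
  k=0: S(0,0) = 11.0600
  k=1: S(1,0) = 12.4079; S(1,1) = 9.8585
  k=2: S(2,0) = 13.9201; S(2,1) = 11.0600; S(2,2) = 8.7875
Terminal payoffs V(N, i) = max(S_T - K, 0):
  V(2,0) = 3.600116; V(2,1) = 0.740000; V(2,2) = 0.000000
Backward induction: V(k, i) = exp(-r*dt) * [p * V(k+1, i) + (1-p) * V(k+1, i+1)].
  V(1,0) = exp(-r*dt) * [p*3.600116 + (1-p)*0.740000] = 2.259341
  V(1,1) = exp(-r*dt) * [p*0.740000 + (1-p)*0.000000] = 0.396280
  V(0,0) = exp(-r*dt) * [p*2.259341 + (1-p)*0.396280] = 1.387393


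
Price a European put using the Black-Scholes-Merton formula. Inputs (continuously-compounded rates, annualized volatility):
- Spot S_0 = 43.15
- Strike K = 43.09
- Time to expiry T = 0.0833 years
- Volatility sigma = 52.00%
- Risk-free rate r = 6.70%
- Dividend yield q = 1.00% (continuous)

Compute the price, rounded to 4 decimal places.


d1 = (ln(S/K) + (r - q + 0.5*sigma^2) * T) / (sigma * sqrt(T)) = 0.11594886
d2 = d1 - sigma * sqrt(T) = -0.03413219
exp(-rT) = 0.99443445; exp(-qT) = 0.99916735
P = K * exp(-rT) * N(-d2) - S_0 * exp(-qT) * N(-d1)
N(-d1) = 0.45384654; N(-d2) = 0.51361413
P = 43.0900 * 0.99443445 * 0.51361413 - 43.1500 * 0.99916735 * 0.45384654 = 2.4413

Answer: Price = 2.4413


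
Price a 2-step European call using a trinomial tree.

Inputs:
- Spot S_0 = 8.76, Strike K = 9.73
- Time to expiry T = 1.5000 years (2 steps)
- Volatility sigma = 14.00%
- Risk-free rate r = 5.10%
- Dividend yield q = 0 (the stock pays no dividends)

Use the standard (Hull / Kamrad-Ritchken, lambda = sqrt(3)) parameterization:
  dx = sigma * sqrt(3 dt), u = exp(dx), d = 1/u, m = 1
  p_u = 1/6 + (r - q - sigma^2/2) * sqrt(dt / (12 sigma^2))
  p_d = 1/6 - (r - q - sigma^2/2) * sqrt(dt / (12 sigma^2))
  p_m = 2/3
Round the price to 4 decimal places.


dt = T/N = 0.750000; dx = sigma*sqrt(3*dt) = 0.210000
u = exp(dx) = 1.233678; d = 1/u = 0.810584
p_u = 0.240238, p_m = 0.666667, p_d = 0.093095
Discount per step: exp(-r*dt) = 0.962472
Stock lattice S(k, j) with j the centered position index:
  k=0: S(0,+0) = 8.7600
  k=1: S(1,-1) = 7.1007; S(1,+0) = 8.7600; S(1,+1) = 10.8070
  k=2: S(2,-2) = 5.7557; S(2,-1) = 7.1007; S(2,+0) = 8.7600; S(2,+1) = 10.8070; S(2,+2) = 13.3324
Terminal payoffs V(N, j) = max(S_T - K, 0):
  V(2,-2) = 0.000000; V(2,-1) = 0.000000; V(2,+0) = 0.000000; V(2,+1) = 1.077020; V(2,+2) = 3.602383
Backward induction: V(k, j) = exp(-r*dt) * [p_u * V(k+1, j+1) + p_m * V(k+1, j) + p_d * V(k+1, j-1)]
  V(1,-1) = exp(-r*dt) * [p_u*0.000000 + p_m*0.000000 + p_d*0.000000] = 0.000000
  V(1,+0) = exp(-r*dt) * [p_u*1.077020 + p_m*0.000000 + p_d*0.000000] = 0.249031
  V(1,+1) = exp(-r*dt) * [p_u*3.602383 + p_m*1.077020 + p_d*0.000000] = 1.524020
  V(0,+0) = exp(-r*dt) * [p_u*1.524020 + p_m*0.249031 + p_d*0.000000] = 0.512178

Answer: Price = V(0,0) = 0.5122


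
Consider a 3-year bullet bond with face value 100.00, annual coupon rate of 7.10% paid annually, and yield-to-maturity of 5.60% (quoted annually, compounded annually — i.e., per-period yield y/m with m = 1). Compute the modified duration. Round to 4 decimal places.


Coupon per period c = face * coupon_rate / m = 7.100000
Periods per year m = 1; per-period yield y/m = 0.056000
Number of cashflows N = 3
Cashflows (t years, CF_t, discount factor 1/(1+y/m)^(m*t), PV):
  t = 1.0000: CF_t = 7.100000, DF = 0.946970, PV = 6.723485
  t = 2.0000: CF_t = 7.100000, DF = 0.896752, PV = 6.366936
  t = 3.0000: CF_t = 107.100000, DF = 0.849197, PV = 90.948956
Price P = sum_t PV_t = 104.039377
First compute Macaulay numerator sum_t t * PV_t:
  t * PV_t at t = 1.0000: 6.723485
  t * PV_t at t = 2.0000: 12.733873
  t * PV_t at t = 3.0000: 272.846867
Macaulay duration D = 292.304224 / 104.039377 = 2.809554
Modified duration = D / (1 + y/m) = 2.809554 / (1 + 0.056000) = 2.660562

Answer: Modified duration = 2.6606


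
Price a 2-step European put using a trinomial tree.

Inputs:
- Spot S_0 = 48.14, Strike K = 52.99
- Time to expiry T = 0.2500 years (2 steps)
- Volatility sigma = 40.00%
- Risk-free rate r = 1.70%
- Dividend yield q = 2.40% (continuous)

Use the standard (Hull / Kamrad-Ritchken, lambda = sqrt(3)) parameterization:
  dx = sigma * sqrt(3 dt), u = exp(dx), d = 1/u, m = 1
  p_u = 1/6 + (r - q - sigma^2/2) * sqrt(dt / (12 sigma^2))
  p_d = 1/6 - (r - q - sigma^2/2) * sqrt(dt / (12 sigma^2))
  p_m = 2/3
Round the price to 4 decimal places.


Answer: Price = V(0,0) = 7.0832

Derivation:
dt = T/N = 0.125000; dx = sigma*sqrt(3*dt) = 0.244949
u = exp(dx) = 1.277556; d = 1/u = 0.782744
p_u = 0.144468, p_m = 0.666667, p_d = 0.188865
Discount per step: exp(-r*dt) = 0.997877
Stock lattice S(k, j) with j the centered position index:
  k=0: S(0,+0) = 48.1400
  k=1: S(1,-1) = 37.6813; S(1,+0) = 48.1400; S(1,+1) = 61.5016
  k=2: S(2,-2) = 29.4948; S(2,-1) = 37.6813; S(2,+0) = 48.1400; S(2,+1) = 61.5016; S(2,+2) = 78.5717
Terminal payoffs V(N, j) = max(K - S_T, 0):
  V(2,-2) = 23.495156; V(2,-1) = 15.308681; V(2,+0) = 4.850000; V(2,+1) = 0.000000; V(2,+2) = 0.000000
Backward induction: V(k, j) = exp(-r*dt) * [p_u * V(k+1, j+1) + p_m * V(k+1, j) + p_d * V(k+1, j-1)]
  V(1,-1) = exp(-r*dt) * [p_u*4.850000 + p_m*15.308681 + p_d*23.495156] = 15.311303
  V(1,+0) = exp(-r*dt) * [p_u*0.000000 + p_m*4.850000 + p_d*15.308681] = 6.111609
  V(1,+1) = exp(-r*dt) * [p_u*0.000000 + p_m*0.000000 + p_d*4.850000] = 0.914052
  V(0,+0) = exp(-r*dt) * [p_u*0.914052 + p_m*6.111609 + p_d*15.311303] = 7.083161


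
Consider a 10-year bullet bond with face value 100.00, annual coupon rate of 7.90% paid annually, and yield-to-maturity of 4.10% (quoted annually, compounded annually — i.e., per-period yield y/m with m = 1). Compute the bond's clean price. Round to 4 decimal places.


Answer: Price = 130.6685

Derivation:
Coupon per period c = face * coupon_rate / m = 7.900000
Periods per year m = 1; per-period yield y/m = 0.041000
Number of cashflows N = 10
Cashflows (t years, CF_t, discount factor 1/(1+y/m)^(m*t), PV):
  t = 1.0000: CF_t = 7.900000, DF = 0.960615, PV = 7.588857
  t = 2.0000: CF_t = 7.900000, DF = 0.922781, PV = 7.289968
  t = 3.0000: CF_t = 7.900000, DF = 0.886437, PV = 7.002851
  t = 4.0000: CF_t = 7.900000, DF = 0.851524, PV = 6.727043
  t = 5.0000: CF_t = 7.900000, DF = 0.817987, PV = 6.462097
  t = 6.0000: CF_t = 7.900000, DF = 0.785770, PV = 6.207586
  t = 7.0000: CF_t = 7.900000, DF = 0.754823, PV = 5.963099
  t = 8.0000: CF_t = 7.900000, DF = 0.725094, PV = 5.728241
  t = 9.0000: CF_t = 7.900000, DF = 0.696536, PV = 5.502633
  t = 10.0000: CF_t = 107.900000, DF = 0.669103, PV = 72.196168
Price P = sum_t PV_t = 130.668541


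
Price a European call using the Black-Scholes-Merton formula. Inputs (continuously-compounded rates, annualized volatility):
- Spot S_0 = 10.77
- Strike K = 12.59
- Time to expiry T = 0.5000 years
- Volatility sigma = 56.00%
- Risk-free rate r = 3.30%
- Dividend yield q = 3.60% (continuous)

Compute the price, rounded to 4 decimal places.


d1 = (ln(S/K) + (r - q + 0.5*sigma^2) * T) / (sigma * sqrt(T)) = -0.20010707
d2 = d1 - sigma * sqrt(T) = -0.59608687
exp(-rT) = 0.98363538; exp(-qT) = 0.98216103
C = S_0 * exp(-qT) * N(d1) - K * exp(-rT) * N(d2)
N(d1) = 0.42069842; N(d2) = 0.27555860
C = 10.7700 * 0.98216103 * 0.42069842 - 12.5900 * 0.98363538 * 0.27555860 = 1.0376

Answer: Price = 1.0376


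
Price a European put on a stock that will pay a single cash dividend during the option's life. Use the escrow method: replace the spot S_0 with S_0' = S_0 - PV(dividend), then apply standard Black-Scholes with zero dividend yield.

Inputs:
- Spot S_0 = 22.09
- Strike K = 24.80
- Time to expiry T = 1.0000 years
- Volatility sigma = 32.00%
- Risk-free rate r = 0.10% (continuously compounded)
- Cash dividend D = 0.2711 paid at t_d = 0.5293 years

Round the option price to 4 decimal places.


PV(D) = D * exp(-r * t_d) = 0.2711 * 0.99947084 = 0.27095654
S_0' = S_0 - PV(D) = 22.0900 - 0.27095654 = 21.81904346
d1 = (ln(S_0'/K) + (r + sigma^2/2)*T) / (sigma*sqrt(T)) = -0.23706410
d2 = d1 - sigma*sqrt(T) = -0.55706410
exp(-rT) = 0.99900050
N(-d1) = 0.59369647; N(-d2) = 0.71125818
P = K * exp(-rT) * N(-d2) - S_0' * N(-d1) = 24.8000 * 0.99900050 * 0.71125818 - 21.81904346 * 0.59369647 = 4.6677

Answer: Price = 4.6677


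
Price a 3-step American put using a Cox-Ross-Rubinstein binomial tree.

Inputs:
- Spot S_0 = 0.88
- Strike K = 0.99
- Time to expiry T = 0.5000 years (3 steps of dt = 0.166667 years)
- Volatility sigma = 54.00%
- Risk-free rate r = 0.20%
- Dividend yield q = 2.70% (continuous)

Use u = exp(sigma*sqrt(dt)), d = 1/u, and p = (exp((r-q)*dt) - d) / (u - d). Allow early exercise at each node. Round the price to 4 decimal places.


Answer: Price = V(0,0) = 0.2143

Derivation:
dt = T/N = 0.166667
u = exp(sigma*sqrt(dt)) = 1.246643; d = 1/u = 0.802154
p = (exp((r-q)*dt) - d) / (u - d) = 0.435754
Discount per step: exp(-r*dt) = 0.999667
Stock lattice S(k, i) with i counting down-moves:
  k=0: S(0,0) = 0.8800
  k=1: S(1,0) = 1.0970; S(1,1) = 0.7059
  k=2: S(2,0) = 1.3676; S(2,1) = 0.8800; S(2,2) = 0.5662
  k=3: S(3,0) = 1.7049; S(3,1) = 1.0970; S(3,2) = 0.7059; S(3,3) = 0.4542
Terminal payoffs V(N, i) = max(K - S_T, 0):
  V(3,0) = 0.000000; V(3,1) = 0.000000; V(3,2) = 0.284104; V(3,3) = 0.535790
Backward induction: V(k, i) = exp(-r*dt) * [p * V(k+1, i) + (1-p) * V(k+1, i+1)]; then take max(V_cont, immediate exercise) for American.
  V(2,0) = exp(-r*dt) * [p*0.000000 + (1-p)*0.000000] = 0.000000; exercise = 0.000000; V(2,0) = max -> 0.000000
  V(2,1) = exp(-r*dt) * [p*0.000000 + (1-p)*0.284104] = 0.160251; exercise = 0.110000; V(2,1) = max -> 0.160251
  V(2,2) = exp(-r*dt) * [p*0.284104 + (1-p)*0.535790] = 0.425975; exercise = 0.423762; V(2,2) = max -> 0.425975
  V(1,0) = exp(-r*dt) * [p*0.000000 + (1-p)*0.160251] = 0.090391; exercise = 0.000000; V(1,0) = max -> 0.090391
  V(1,1) = exp(-r*dt) * [p*0.160251 + (1-p)*0.425975] = 0.310081; exercise = 0.284104; V(1,1) = max -> 0.310081
  V(0,0) = exp(-r*dt) * [p*0.090391 + (1-p)*0.310081] = 0.214279; exercise = 0.110000; V(0,0) = max -> 0.214279


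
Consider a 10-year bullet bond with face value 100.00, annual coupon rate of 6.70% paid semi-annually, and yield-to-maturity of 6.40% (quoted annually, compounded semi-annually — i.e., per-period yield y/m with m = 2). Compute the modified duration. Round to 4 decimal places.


Answer: Modified duration = 7.2447

Derivation:
Coupon per period c = face * coupon_rate / m = 3.350000
Periods per year m = 2; per-period yield y/m = 0.032000
Number of cashflows N = 20
Cashflows (t years, CF_t, discount factor 1/(1+y/m)^(m*t), PV):
  t = 0.5000: CF_t = 3.350000, DF = 0.968992, PV = 3.246124
  t = 1.0000: CF_t = 3.350000, DF = 0.938946, PV = 3.145469
  t = 1.5000: CF_t = 3.350000, DF = 0.909831, PV = 3.047935
  t = 2.0000: CF_t = 3.350000, DF = 0.881620, PV = 2.953425
  t = 2.5000: CF_t = 3.350000, DF = 0.854283, PV = 2.861846
  t = 3.0000: CF_t = 3.350000, DF = 0.827793, PV = 2.773107
  t = 3.5000: CF_t = 3.350000, DF = 0.802125, PV = 2.687119
  t = 4.0000: CF_t = 3.350000, DF = 0.777253, PV = 2.603798
  t = 4.5000: CF_t = 3.350000, DF = 0.753152, PV = 2.523060
  t = 5.0000: CF_t = 3.350000, DF = 0.729799, PV = 2.444825
  t = 5.5000: CF_t = 3.350000, DF = 0.707169, PV = 2.369017
  t = 6.0000: CF_t = 3.350000, DF = 0.685241, PV = 2.295559
  t = 6.5000: CF_t = 3.350000, DF = 0.663994, PV = 2.224379
  t = 7.0000: CF_t = 3.350000, DF = 0.643405, PV = 2.155406
  t = 7.5000: CF_t = 3.350000, DF = 0.623454, PV = 2.088572
  t = 8.0000: CF_t = 3.350000, DF = 0.604122, PV = 2.023810
  t = 8.5000: CF_t = 3.350000, DF = 0.585390, PV = 1.961056
  t = 9.0000: CF_t = 3.350000, DF = 0.567238, PV = 1.900248
  t = 9.5000: CF_t = 3.350000, DF = 0.549649, PV = 1.841325
  t = 10.0000: CF_t = 103.350000, DF = 0.532606, PV = 55.044830
Price P = sum_t PV_t = 102.190909
First compute Macaulay numerator sum_t t * PV_t:
  t * PV_t at t = 0.5000: 1.623062
  t * PV_t at t = 1.0000: 3.145469
  t * PV_t at t = 1.5000: 4.571903
  t * PV_t at t = 2.0000: 5.906851
  t * PV_t at t = 2.5000: 7.154616
  t * PV_t at t = 3.0000: 8.319321
  t * PV_t at t = 3.5000: 9.404917
  t * PV_t at t = 4.0000: 10.415191
  t * PV_t at t = 4.5000: 11.353769
  t * PV_t at t = 5.0000: 12.224127
  t * PV_t at t = 5.5000: 13.029592
  t * PV_t at t = 6.0000: 13.773353
  t * PV_t at t = 6.5000: 14.458462
  t * PV_t at t = 7.0000: 15.087841
  t * PV_t at t = 7.5000: 15.664286
  t * PV_t at t = 8.0000: 16.190477
  t * PV_t at t = 8.5000: 16.668974
  t * PV_t at t = 9.0000: 17.102231
  t * PV_t at t = 9.5000: 17.492592
  t * PV_t at t = 10.0000: 550.448300
Macaulay duration D = 764.035333 / 102.190909 = 7.476549
Modified duration = D / (1 + y/m) = 7.476549 / (1 + 0.032000) = 7.244718


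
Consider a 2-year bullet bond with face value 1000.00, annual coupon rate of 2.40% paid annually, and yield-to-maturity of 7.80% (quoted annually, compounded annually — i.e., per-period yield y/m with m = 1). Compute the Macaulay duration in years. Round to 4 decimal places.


Answer: Macaulay duration = 1.9754 years

Derivation:
Coupon per period c = face * coupon_rate / m = 24.000000
Periods per year m = 1; per-period yield y/m = 0.078000
Number of cashflows N = 2
Cashflows (t years, CF_t, discount factor 1/(1+y/m)^(m*t), PV):
  t = 1.0000: CF_t = 24.000000, DF = 0.927644, PV = 22.263451
  t = 2.0000: CF_t = 1024.000000, DF = 0.860523, PV = 881.175543
Price P = sum_t PV_t = 903.438994
Macaulay numerator sum_t t * PV_t:
  t * PV_t at t = 1.0000: 22.263451
  t * PV_t at t = 2.0000: 1762.351086
Macaulay duration D = (sum_t t * PV_t) / P = 1784.614537 / 903.438994 = 1.975357


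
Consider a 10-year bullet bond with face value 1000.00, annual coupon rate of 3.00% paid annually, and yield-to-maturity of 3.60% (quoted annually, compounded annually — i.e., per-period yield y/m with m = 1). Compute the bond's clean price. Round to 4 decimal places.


Coupon per period c = face * coupon_rate / m = 30.000000
Periods per year m = 1; per-period yield y/m = 0.036000
Number of cashflows N = 10
Cashflows (t years, CF_t, discount factor 1/(1+y/m)^(m*t), PV):
  t = 1.0000: CF_t = 30.000000, DF = 0.965251, PV = 28.957529
  t = 2.0000: CF_t = 30.000000, DF = 0.931709, PV = 27.951283
  t = 3.0000: CF_t = 30.000000, DF = 0.899333, PV = 26.980003
  t = 4.0000: CF_t = 30.000000, DF = 0.868082, PV = 26.042474
  t = 5.0000: CF_t = 30.000000, DF = 0.837917, PV = 25.137523
  t = 6.0000: CF_t = 30.000000, DF = 0.808801, PV = 24.264018
  t = 7.0000: CF_t = 30.000000, DF = 0.780696, PV = 23.420867
  t = 8.0000: CF_t = 30.000000, DF = 0.753567, PV = 22.607014
  t = 9.0000: CF_t = 30.000000, DF = 0.727381, PV = 21.821442
  t = 10.0000: CF_t = 1030.000000, DF = 0.702106, PV = 723.168783
Price P = sum_t PV_t = 950.350936

Answer: Price = 950.3509


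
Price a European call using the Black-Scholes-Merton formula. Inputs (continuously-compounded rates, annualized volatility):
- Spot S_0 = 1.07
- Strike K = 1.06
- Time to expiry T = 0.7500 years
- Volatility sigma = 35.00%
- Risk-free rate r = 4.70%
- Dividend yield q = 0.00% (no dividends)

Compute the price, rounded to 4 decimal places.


d1 = (ln(S/K) + (r - q + 0.5*sigma^2) * T) / (sigma * sqrt(T)) = 0.29882739
d2 = d1 - sigma * sqrt(T) = -0.00428150
exp(-rT) = 0.96536405; exp(-qT) = 1.00000000
C = S_0 * exp(-qT) * N(d1) - K * exp(-rT) * N(d2)
N(d1) = 0.61746413; N(d2) = 0.49829194
C = 1.0700 * 1.00000000 * 0.61746413 - 1.0600 * 0.96536405 * 0.49829194 = 0.1508

Answer: Price = 0.1508


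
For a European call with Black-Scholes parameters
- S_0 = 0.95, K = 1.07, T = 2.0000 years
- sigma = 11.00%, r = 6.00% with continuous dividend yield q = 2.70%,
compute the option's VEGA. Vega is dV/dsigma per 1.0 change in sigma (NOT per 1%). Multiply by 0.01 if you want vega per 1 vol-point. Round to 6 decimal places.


Answer: Vega = 0.490594

Derivation:
d1 = -0.2626062347; d2 = -0.4181697266
phi(d1) = 0.3854208016; exp(-qT) = 0.9474321065; exp(-rT) = 0.8869204367
Vega = S * exp(-qT) * phi(d1) * sqrt(T) = 0.9500 * 0.9474321065 * 0.3854208016 * 1.4142135624 = 0.490594


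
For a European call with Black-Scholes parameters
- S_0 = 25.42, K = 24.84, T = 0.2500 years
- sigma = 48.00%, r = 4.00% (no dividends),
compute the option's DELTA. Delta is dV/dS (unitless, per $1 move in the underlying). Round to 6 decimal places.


d1 = 0.2578375362; d2 = 0.0178375362
phi(d1) = 0.3858993747; exp(-qT) = 1.0000000000; exp(-rT) = 0.9900498337
N(d1) = 0.6017338530
Delta = exp(-qT) * N(d1) = 1.0000000000 * 0.6017338530 = 0.601734

Answer: Delta = 0.601734


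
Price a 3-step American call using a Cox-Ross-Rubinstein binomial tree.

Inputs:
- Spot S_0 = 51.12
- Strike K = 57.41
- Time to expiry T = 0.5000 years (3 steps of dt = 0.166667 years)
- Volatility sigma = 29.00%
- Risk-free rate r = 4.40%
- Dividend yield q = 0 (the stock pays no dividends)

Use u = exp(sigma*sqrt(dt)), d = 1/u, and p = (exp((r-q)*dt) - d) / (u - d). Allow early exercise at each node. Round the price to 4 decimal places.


dt = T/N = 0.166667
u = exp(sigma*sqrt(dt)) = 1.125685; d = 1/u = 0.888348
p = (exp((r-q)*dt) - d) / (u - d) = 0.501448
Discount per step: exp(-r*dt) = 0.992693
Stock lattice S(k, i) with i counting down-moves:
  k=0: S(0,0) = 51.1200
  k=1: S(1,0) = 57.5450; S(1,1) = 45.4123
  k=2: S(2,0) = 64.7776; S(2,1) = 51.1200; S(2,2) = 40.3419
  k=3: S(3,0) = 72.9192; S(3,1) = 57.5450; S(3,2) = 45.4123; S(3,3) = 35.8377
Terminal payoffs V(N, i) = max(S_T - K, 0):
  V(3,0) = 15.509189; V(3,1) = 0.135032; V(3,2) = 0.000000; V(3,3) = 0.000000
Backward induction: V(k, i) = exp(-r*dt) * [p * V(k+1, i) + (1-p) * V(k+1, i+1)]; then take max(V_cont, immediate exercise) for American.
  V(2,0) = exp(-r*dt) * [p*15.509189 + (1-p)*0.135032] = 7.787064; exercise = 7.367597; V(2,0) = max -> 7.787064
  V(2,1) = exp(-r*dt) * [p*0.135032 + (1-p)*0.000000] = 0.067217; exercise = 0.000000; V(2,1) = max -> 0.067217
  V(2,2) = exp(-r*dt) * [p*0.000000 + (1-p)*0.000000] = 0.000000; exercise = 0.000000; V(2,2) = max -> 0.000000
  V(1,0) = exp(-r*dt) * [p*7.787064 + (1-p)*0.067217] = 3.909547; exercise = 0.135032; V(1,0) = max -> 3.909547
  V(1,1) = exp(-r*dt) * [p*0.067217 + (1-p)*0.000000] = 0.033460; exercise = 0.000000; V(1,1) = max -> 0.033460
  V(0,0) = exp(-r*dt) * [p*3.909547 + (1-p)*0.033460] = 1.962671; exercise = 0.000000; V(0,0) = max -> 1.962671

Answer: Price = V(0,0) = 1.9627


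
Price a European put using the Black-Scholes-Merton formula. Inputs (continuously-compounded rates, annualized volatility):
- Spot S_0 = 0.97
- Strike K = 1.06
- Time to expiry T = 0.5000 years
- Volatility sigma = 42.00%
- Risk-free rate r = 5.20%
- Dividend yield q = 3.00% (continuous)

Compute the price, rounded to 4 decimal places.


Answer: Price = 0.1599

Derivation:
d1 = (ln(S/K) + (r - q + 0.5*sigma^2) * T) / (sigma * sqrt(T)) = -0.11323176
d2 = d1 - sigma * sqrt(T) = -0.41021660
exp(-rT) = 0.97433509; exp(-qT) = 0.98511194
P = K * exp(-rT) * N(-d2) - S_0 * exp(-qT) * N(-d1)
N(-d1) = 0.54507659; N(-d2) = 0.65917647
P = 1.0600 * 0.97433509 * 0.65917647 - 0.9700 * 0.98511194 * 0.54507659 = 0.1599


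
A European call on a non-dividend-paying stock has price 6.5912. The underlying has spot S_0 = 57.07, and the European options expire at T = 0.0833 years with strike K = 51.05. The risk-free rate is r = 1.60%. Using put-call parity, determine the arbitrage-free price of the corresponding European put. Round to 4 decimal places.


Answer: Put price = 0.5032

Derivation:
Put-call parity: C - P = S_0 * exp(-qT) - K * exp(-rT).
S_0 * exp(-qT) = 57.0700 * 1.00000000 = 57.07000000
K * exp(-rT) = 51.0500 * 0.99866809 = 50.98200588
P = C - S*exp(-qT) + K*exp(-rT)
P = 6.5912 - 57.07000000 + 50.98200588 = 0.5032


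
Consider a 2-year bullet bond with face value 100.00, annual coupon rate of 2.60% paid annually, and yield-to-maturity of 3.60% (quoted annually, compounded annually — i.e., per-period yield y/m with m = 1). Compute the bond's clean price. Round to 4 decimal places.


Coupon per period c = face * coupon_rate / m = 2.600000
Periods per year m = 1; per-period yield y/m = 0.036000
Number of cashflows N = 2
Cashflows (t years, CF_t, discount factor 1/(1+y/m)^(m*t), PV):
  t = 1.0000: CF_t = 2.600000, DF = 0.965251, PV = 2.509653
  t = 2.0000: CF_t = 102.600000, DF = 0.931709, PV = 95.593387
Price P = sum_t PV_t = 98.103040

Answer: Price = 98.1030


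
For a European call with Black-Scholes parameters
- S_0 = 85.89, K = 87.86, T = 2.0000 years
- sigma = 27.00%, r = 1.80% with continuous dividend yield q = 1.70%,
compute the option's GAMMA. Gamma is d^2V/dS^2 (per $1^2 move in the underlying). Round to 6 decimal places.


Answer: Gamma = 0.011648

Derivation:
d1 = 0.1367669417; d2 = -0.2450707202
phi(d1) = 0.3952285273; exp(-qT) = 0.9665715046; exp(-rT) = 0.9646402935
Gamma = exp(-qT) * phi(d1) / (S * sigma * sqrt(T)) = 0.9665715046 * 0.3952285273 / (85.8900 * 0.2700 * 1.4142135624) = 0.011648


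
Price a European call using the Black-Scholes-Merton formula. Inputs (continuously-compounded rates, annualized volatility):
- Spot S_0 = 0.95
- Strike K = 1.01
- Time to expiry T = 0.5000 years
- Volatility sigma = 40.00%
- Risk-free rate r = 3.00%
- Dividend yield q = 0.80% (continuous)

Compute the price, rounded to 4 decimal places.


d1 = (ln(S/K) + (r - q + 0.5*sigma^2) * T) / (sigma * sqrt(T)) = -0.03621668
d2 = d1 - sigma * sqrt(T) = -0.31905940
exp(-rT) = 0.98511194; exp(-qT) = 0.99600799
C = S_0 * exp(-qT) * N(d1) - K * exp(-rT) * N(d2)
N(d1) = 0.48555479; N(d2) = 0.37484074
C = 0.9500 * 0.99600799 * 0.48555479 - 1.0100 * 0.98511194 * 0.37484074 = 0.0865

Answer: Price = 0.0865


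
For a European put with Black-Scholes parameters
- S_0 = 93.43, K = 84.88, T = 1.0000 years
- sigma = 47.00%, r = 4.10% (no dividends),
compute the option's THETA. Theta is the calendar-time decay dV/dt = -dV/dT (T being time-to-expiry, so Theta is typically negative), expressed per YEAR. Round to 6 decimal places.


d1 = 0.5264340394; d2 = 0.0564340394
phi(d1) = 0.3473213204; exp(-qT) = 1.0000000000; exp(-rT) = 0.9598291299
Theta = -S*exp(-qT)*phi(d1)*sigma/(2*sqrt(T)) + r*K*exp(-rT)*N(-d2) - q*S*exp(-qT)*N(-d1)
N(-d1) = 0.2992933351; N(-d2) = 0.4774980203; sqrt(T) = 1.0000000000
Term 1 = -93.4300 * 1.0000000000 * 0.3473213204 * 0.4700 / (2 * 1.0000000000) = -7.6258042768
Term 2 = 0.0410 * 84.8800 * 0.9598291299 * 0.4774980203 = 1.5949781179
Term 3 = 0 (no dividend yield, q = 0)
Theta = -7.6258042768 + (1.5949781179) + (0.0000000000) = -6.030826

Answer: Theta = -6.030826


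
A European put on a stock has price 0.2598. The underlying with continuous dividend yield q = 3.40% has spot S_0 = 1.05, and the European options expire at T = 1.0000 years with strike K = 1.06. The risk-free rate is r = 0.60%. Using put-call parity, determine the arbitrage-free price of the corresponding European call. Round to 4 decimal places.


Answer: Call price = 0.2210

Derivation:
Put-call parity: C - P = S_0 * exp(-qT) - K * exp(-rT).
S_0 * exp(-qT) = 1.0500 * 0.96657150 = 1.01490008
K * exp(-rT) = 1.0600 * 0.99401796 = 1.05365904
C = P + S*exp(-qT) - K*exp(-rT)
C = 0.2598 + 1.01490008 - 1.05365904 = 0.2210


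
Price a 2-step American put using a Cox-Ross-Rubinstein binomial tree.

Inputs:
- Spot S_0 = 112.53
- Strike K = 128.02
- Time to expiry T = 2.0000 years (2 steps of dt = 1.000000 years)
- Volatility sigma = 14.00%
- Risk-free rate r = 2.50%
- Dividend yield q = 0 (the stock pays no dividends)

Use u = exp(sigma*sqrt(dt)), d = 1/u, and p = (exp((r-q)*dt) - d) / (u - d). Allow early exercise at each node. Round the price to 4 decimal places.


Answer: Price = V(0,0) = 16.7370

Derivation:
dt = T/N = 1.000000
u = exp(sigma*sqrt(dt)) = 1.150274; d = 1/u = 0.869358
p = (exp((r-q)*dt) - d) / (u - d) = 0.555174
Discount per step: exp(-r*dt) = 0.975310
Stock lattice S(k, i) with i counting down-moves:
  k=0: S(0,0) = 112.5300
  k=1: S(1,0) = 129.4403; S(1,1) = 97.8289
  k=2: S(2,0) = 148.8918; S(2,1) = 112.5300; S(2,2) = 85.0483
Terminal payoffs V(N, i) = max(K - S_T, 0):
  V(2,0) = 0.000000; V(2,1) = 15.490000; V(2,2) = 42.971656
Backward induction: V(k, i) = exp(-r*dt) * [p * V(k+1, i) + (1-p) * V(k+1, i+1)]; then take max(V_cont, immediate exercise) for American.
  V(1,0) = exp(-r*dt) * [p*0.000000 + (1-p)*15.490000] = 6.720238; exercise = 0.000000; V(1,0) = max -> 6.720238
  V(1,1) = exp(-r*dt) * [p*15.490000 + (1-p)*42.971656] = 27.030293; exercise = 30.191118; V(1,1) = max -> 30.191118
  V(0,0) = exp(-r*dt) * [p*6.720238 + (1-p)*30.191118] = 16.737007; exercise = 15.490000; V(0,0) = max -> 16.737007


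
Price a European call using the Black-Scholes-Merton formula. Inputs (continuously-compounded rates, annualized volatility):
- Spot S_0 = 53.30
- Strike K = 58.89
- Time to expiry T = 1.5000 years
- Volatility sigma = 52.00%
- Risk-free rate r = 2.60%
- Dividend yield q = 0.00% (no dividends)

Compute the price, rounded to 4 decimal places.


Answer: Price = 12.1252

Derivation:
d1 = (ln(S/K) + (r - q + 0.5*sigma^2) * T) / (sigma * sqrt(T)) = 0.22306849
d2 = d1 - sigma * sqrt(T) = -0.41379884
exp(-rT) = 0.96175071; exp(-qT) = 1.00000000
C = S_0 * exp(-qT) * N(d1) - K * exp(-rT) * N(d2)
N(d1) = 0.58825890; N(d2) = 0.33951072
C = 53.3000 * 1.00000000 * 0.58825890 - 58.8900 * 0.96175071 * 0.33951072 = 12.1252


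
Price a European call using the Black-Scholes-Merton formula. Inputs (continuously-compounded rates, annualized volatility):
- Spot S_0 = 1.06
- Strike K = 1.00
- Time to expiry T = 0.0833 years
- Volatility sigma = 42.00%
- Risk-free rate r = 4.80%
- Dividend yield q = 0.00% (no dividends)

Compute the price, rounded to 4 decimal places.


d1 = (ln(S/K) + (r - q + 0.5*sigma^2) * T) / (sigma * sqrt(T)) = 0.57428450
d2 = d1 - sigma * sqrt(T) = 0.45306519
exp(-rT) = 0.99600958; exp(-qT) = 1.00000000
C = S_0 * exp(-qT) * N(d1) - K * exp(-rT) * N(d2)
N(d1) = 0.71711235; N(d2) = 0.67474910
C = 1.0600 * 1.00000000 * 0.71711235 - 1.0000 * 0.99600958 * 0.67474910 = 0.0881

Answer: Price = 0.0881


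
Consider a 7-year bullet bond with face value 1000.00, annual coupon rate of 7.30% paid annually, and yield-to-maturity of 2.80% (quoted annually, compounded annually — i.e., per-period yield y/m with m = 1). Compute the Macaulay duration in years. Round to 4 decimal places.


Answer: Macaulay duration = 5.8886 years

Derivation:
Coupon per period c = face * coupon_rate / m = 73.000000
Periods per year m = 1; per-period yield y/m = 0.028000
Number of cashflows N = 7
Cashflows (t years, CF_t, discount factor 1/(1+y/m)^(m*t), PV):
  t = 1.0000: CF_t = 73.000000, DF = 0.972763, PV = 71.011673
  t = 2.0000: CF_t = 73.000000, DF = 0.946267, PV = 69.077503
  t = 3.0000: CF_t = 73.000000, DF = 0.920493, PV = 67.196015
  t = 4.0000: CF_t = 73.000000, DF = 0.895422, PV = 65.365773
  t = 5.0000: CF_t = 73.000000, DF = 0.871033, PV = 63.585382
  t = 6.0000: CF_t = 73.000000, DF = 0.847308, PV = 61.853485
  t = 7.0000: CF_t = 1073.000000, DF = 0.824230, PV = 884.398341
Price P = sum_t PV_t = 1282.488172
Macaulay numerator sum_t t * PV_t:
  t * PV_t at t = 1.0000: 71.011673
  t * PV_t at t = 2.0000: 138.155006
  t * PV_t at t = 3.0000: 201.588044
  t * PV_t at t = 4.0000: 261.463092
  t * PV_t at t = 5.0000: 317.926912
  t * PV_t at t = 6.0000: 371.120908
  t * PV_t at t = 7.0000: 6190.788389
Macaulay duration D = (sum_t t * PV_t) / P = 7552.054024 / 1282.488172 = 5.888595


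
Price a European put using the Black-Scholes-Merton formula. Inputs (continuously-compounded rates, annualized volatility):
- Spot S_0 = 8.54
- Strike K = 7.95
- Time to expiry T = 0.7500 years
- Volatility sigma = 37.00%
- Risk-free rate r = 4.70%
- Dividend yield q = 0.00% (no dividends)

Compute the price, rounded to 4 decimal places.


Answer: Price = 0.6556

Derivation:
d1 = (ln(S/K) + (r - q + 0.5*sigma^2) * T) / (sigma * sqrt(T)) = 0.49363941
d2 = d1 - sigma * sqrt(T) = 0.17321001
exp(-rT) = 0.96536405; exp(-qT) = 1.00000000
P = K * exp(-rT) * N(-d2) - S_0 * exp(-qT) * N(-d1)
N(-d1) = 0.31078043; N(-d2) = 0.43124318
P = 7.9500 * 0.96536405 * 0.43124318 - 8.5400 * 1.00000000 * 0.31078043 = 0.6556


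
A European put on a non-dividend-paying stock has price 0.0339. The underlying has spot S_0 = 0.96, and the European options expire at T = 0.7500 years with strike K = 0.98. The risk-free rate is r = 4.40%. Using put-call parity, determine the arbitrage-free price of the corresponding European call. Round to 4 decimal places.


Answer: Call price = 0.0457

Derivation:
Put-call parity: C - P = S_0 * exp(-qT) - K * exp(-rT).
S_0 * exp(-qT) = 0.9600 * 1.00000000 = 0.96000000
K * exp(-rT) = 0.9800 * 0.96753856 = 0.94818779
C = P + S*exp(-qT) - K*exp(-rT)
C = 0.0339 + 0.96000000 - 0.94818779 = 0.0457


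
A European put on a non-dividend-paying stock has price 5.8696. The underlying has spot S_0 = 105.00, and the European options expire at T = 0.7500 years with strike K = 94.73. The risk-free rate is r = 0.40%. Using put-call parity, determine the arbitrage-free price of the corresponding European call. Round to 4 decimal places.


Put-call parity: C - P = S_0 * exp(-qT) - K * exp(-rT).
S_0 * exp(-qT) = 105.0000 * 1.00000000 = 105.00000000
K * exp(-rT) = 94.7300 * 0.99700450 = 94.44623586
C = P + S*exp(-qT) - K*exp(-rT)
C = 5.8696 + 105.00000000 - 94.44623586 = 16.4234

Answer: Call price = 16.4234
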